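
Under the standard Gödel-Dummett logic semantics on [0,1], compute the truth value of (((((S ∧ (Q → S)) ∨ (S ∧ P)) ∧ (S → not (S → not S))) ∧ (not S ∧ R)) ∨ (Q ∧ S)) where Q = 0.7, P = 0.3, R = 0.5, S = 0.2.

(Q → S): 0.7 > 0.2, so result = 0.2
(S ∧ (Q → S)) = min(0.2, 0.2) = 0.2
(S ∧ P) = min(0.2, 0.3) = 0.2
((S ∧ (Q → S)) ∨ (S ∧ P)) = max(0.2, 0.2) = 0.2
not S: Gödel ¬ of 0.2 = 0 (operand ≠ 0)
(S → not S): 0.2 > 0, so result = 0
not (S → not S): Gödel ¬ of 0 = 1 (operand is 0)
(S → not (S → not S)): 0.2 ≤ 1, so result = 1
(((S ∧ (Q → S)) ∨ (S ∧ P)) ∧ (S → not (S → not S))) = min(0.2, 1) = 0.2
not S: Gödel ¬ of 0.2 = 0 (operand ≠ 0)
(not S ∧ R) = min(0, 0.5) = 0
((((S ∧ (Q → S)) ∨ (S ∧ P)) ∧ (S → not (S → not S))) ∧ (not S ∧ R)) = min(0.2, 0) = 0
(Q ∧ S) = min(0.7, 0.2) = 0.2
(((((S ∧ (Q → S)) ∨ (S ∧ P)) ∧ (S → not (S → not S))) ∧ (not S ∧ R)) ∨ (Q ∧ S)) = max(0, 0.2) = 0.2

0.20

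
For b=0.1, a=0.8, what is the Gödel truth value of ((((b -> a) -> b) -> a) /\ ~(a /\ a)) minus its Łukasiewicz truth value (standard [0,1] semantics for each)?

-0.20

Gödel evaluation:
  (b -> a): 0.1 ≤ 0.8, so result = 1
  ((b -> a) -> b): 1 > 0.1, so result = 0.1
  (((b -> a) -> b) -> a): 0.1 ≤ 0.8, so result = 1
  (a /\ a) = min(0.8, 0.8) = 0.8
  ~(a /\ a): Gödel ¬ of 0.8 = 0 (operand ≠ 0)
  ((((b -> a) -> b) -> a) /\ ~(a /\ a)) = min(1, 0) = 0
  Gödel value = 0
Łukasiewicz evaluation:
  (b -> a): min(1, 1 − 0.1 + 0.8) = 1
  ((b -> a) -> b): min(1, 1 − 1 + 0.1) = 0.1
  (((b -> a) -> b) -> a): min(1, 1 − 0.1 + 0.8) = 1
  (a /\ a) = min(0.8, 0.8) = 0.8
  ~(a /\ a): Łukasiewicz ¬ gives 1 − 0.8 = 0.2
  ((((b -> a) -> b) -> a) /\ ~(a /\ a)) = min(1, 0.2) = 0.2
  Łukasiewicz value = 0.2
Difference: 0 − 0.2 = -0.20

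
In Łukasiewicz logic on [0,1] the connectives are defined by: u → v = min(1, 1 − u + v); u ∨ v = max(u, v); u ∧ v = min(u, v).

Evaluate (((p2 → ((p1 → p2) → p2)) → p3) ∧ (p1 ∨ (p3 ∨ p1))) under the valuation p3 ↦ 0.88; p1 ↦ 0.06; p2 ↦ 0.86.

(p1 → p2): min(1, 1 − 0.06 + 0.86) = 1
((p1 → p2) → p2): min(1, 1 − 1 + 0.86) = 0.86
(p2 → ((p1 → p2) → p2)): min(1, 1 − 0.86 + 0.86) = 1
((p2 → ((p1 → p2) → p2)) → p3): min(1, 1 − 1 + 0.88) = 0.88
(p3 ∨ p1) = max(0.88, 0.06) = 0.88
(p1 ∨ (p3 ∨ p1)) = max(0.06, 0.88) = 0.88
(((p2 → ((p1 → p2) → p2)) → p3) ∧ (p1 ∨ (p3 ∨ p1))) = min(0.88, 0.88) = 0.88

0.88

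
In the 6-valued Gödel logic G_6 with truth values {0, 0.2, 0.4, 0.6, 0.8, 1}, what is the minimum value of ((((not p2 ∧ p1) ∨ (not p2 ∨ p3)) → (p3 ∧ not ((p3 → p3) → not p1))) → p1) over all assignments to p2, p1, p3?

The minimum is attained at p2 = 0.2, p1 = 0, p3 = 0:
  not p2: Gödel ¬ of 0.2 = 0 (operand ≠ 0)
  (not p2 ∧ p1) = min(0, 0) = 0
  not p2: Gödel ¬ of 0.2 = 0 (operand ≠ 0)
  (not p2 ∨ p3) = max(0, 0) = 0
  ((not p2 ∧ p1) ∨ (not p2 ∨ p3)) = max(0, 0) = 0
  (p3 → p3): 0 ≤ 0, so result = 1
  not p1: Gödel ¬ of 0 = 1 (operand is 0)
  ((p3 → p3) → not p1): 1 ≤ 1, so result = 1
  not ((p3 → p3) → not p1): Gödel ¬ of 1 = 0 (operand ≠ 0)
  (p3 ∧ not ((p3 → p3) → not p1)) = min(0, 0) = 0
  (((not p2 ∧ p1) ∨ (not p2 ∨ p3)) → (p3 ∧ not ((p3 → p3) → not p1))): 0 ≤ 0, so result = 1
  ((((not p2 ∧ p1) ∨ (not p2 ∨ p3)) → (p3 ∧ not ((p3 → p3) → not p1))) → p1): 1 > 0, so result = 0
Checking all 216 assignments confirms none give a value below 0.00.

0.00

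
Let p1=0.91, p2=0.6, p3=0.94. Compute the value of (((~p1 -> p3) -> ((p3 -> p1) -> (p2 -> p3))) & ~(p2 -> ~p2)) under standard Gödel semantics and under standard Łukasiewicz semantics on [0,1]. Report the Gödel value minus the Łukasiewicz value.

Gödel evaluation:
  ~p1: Gödel ¬ of 0.91 = 0 (operand ≠ 0)
  (~p1 -> p3): 0 ≤ 0.94, so result = 1
  (p3 -> p1): 0.94 > 0.91, so result = 0.91
  (p2 -> p3): 0.6 ≤ 0.94, so result = 1
  ((p3 -> p1) -> (p2 -> p3)): 0.91 ≤ 1, so result = 1
  ((~p1 -> p3) -> ((p3 -> p1) -> (p2 -> p3))): 1 ≤ 1, so result = 1
  ~p2: Gödel ¬ of 0.6 = 0 (operand ≠ 0)
  (p2 -> ~p2): 0.6 > 0, so result = 0
  ~(p2 -> ~p2): Gödel ¬ of 0 = 1 (operand is 0)
  (((~p1 -> p3) -> ((p3 -> p1) -> (p2 -> p3))) & ~(p2 -> ~p2)) = min(1, 1) = 1
  Gödel value = 1
Łukasiewicz evaluation:
  ~p1: Łukasiewicz ¬ gives 1 − 0.91 = 0.09
  (~p1 -> p3): min(1, 1 − 0.09 + 0.94) = 1
  (p3 -> p1): min(1, 1 − 0.94 + 0.91) = 0.97
  (p2 -> p3): min(1, 1 − 0.6 + 0.94) = 1
  ((p3 -> p1) -> (p2 -> p3)): min(1, 1 − 0.97 + 1) = 1
  ((~p1 -> p3) -> ((p3 -> p1) -> (p2 -> p3))): min(1, 1 − 1 + 1) = 1
  ~p2: Łukasiewicz ¬ gives 1 − 0.6 = 0.4
  (p2 -> ~p2): min(1, 1 − 0.6 + 0.4) = 0.8
  ~(p2 -> ~p2): Łukasiewicz ¬ gives 1 − 0.8 = 0.2
  (((~p1 -> p3) -> ((p3 -> p1) -> (p2 -> p3))) & ~(p2 -> ~p2)) = min(1, 0.2) = 0.2
  Łukasiewicz value = 0.2
Difference: 1 − 0.2 = 0.80

0.80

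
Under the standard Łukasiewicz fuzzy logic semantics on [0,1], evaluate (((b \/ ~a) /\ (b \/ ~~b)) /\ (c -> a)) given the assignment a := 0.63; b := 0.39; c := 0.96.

~a: Łukasiewicz ¬ gives 1 − 0.63 = 0.37
(b \/ ~a) = max(0.39, 0.37) = 0.39
~b: Łukasiewicz ¬ gives 1 − 0.39 = 0.61
~~b: Łukasiewicz ¬ gives 1 − 0.61 = 0.39
(b \/ ~~b) = max(0.39, 0.39) = 0.39
((b \/ ~a) /\ (b \/ ~~b)) = min(0.39, 0.39) = 0.39
(c -> a): min(1, 1 − 0.96 + 0.63) = 0.67
(((b \/ ~a) /\ (b \/ ~~b)) /\ (c -> a)) = min(0.39, 0.67) = 0.39

0.39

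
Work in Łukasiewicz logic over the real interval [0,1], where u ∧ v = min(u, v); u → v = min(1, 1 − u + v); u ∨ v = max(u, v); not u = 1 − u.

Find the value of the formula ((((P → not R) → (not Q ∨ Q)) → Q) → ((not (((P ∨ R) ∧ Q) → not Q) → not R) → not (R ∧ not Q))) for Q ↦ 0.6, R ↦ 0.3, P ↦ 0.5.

not R: Łukasiewicz ¬ gives 1 − 0.3 = 0.7
(P → not R): min(1, 1 − 0.5 + 0.7) = 1
not Q: Łukasiewicz ¬ gives 1 − 0.6 = 0.4
(not Q ∨ Q) = max(0.4, 0.6) = 0.6
((P → not R) → (not Q ∨ Q)): min(1, 1 − 1 + 0.6) = 0.6
(((P → not R) → (not Q ∨ Q)) → Q): min(1, 1 − 0.6 + 0.6) = 1
(P ∨ R) = max(0.5, 0.3) = 0.5
((P ∨ R) ∧ Q) = min(0.5, 0.6) = 0.5
not Q: Łukasiewicz ¬ gives 1 − 0.6 = 0.4
(((P ∨ R) ∧ Q) → not Q): min(1, 1 − 0.5 + 0.4) = 0.9
not (((P ∨ R) ∧ Q) → not Q): Łukasiewicz ¬ gives 1 − 0.9 = 0.1
not R: Łukasiewicz ¬ gives 1 − 0.3 = 0.7
(not (((P ∨ R) ∧ Q) → not Q) → not R): min(1, 1 − 0.1 + 0.7) = 1
not Q: Łukasiewicz ¬ gives 1 − 0.6 = 0.4
(R ∧ not Q) = min(0.3, 0.4) = 0.3
not (R ∧ not Q): Łukasiewicz ¬ gives 1 − 0.3 = 0.7
((not (((P ∨ R) ∧ Q) → not Q) → not R) → not (R ∧ not Q)): min(1, 1 − 1 + 0.7) = 0.7
((((P → not R) → (not Q ∨ Q)) → Q) → ((not (((P ∨ R) ∧ Q) → not Q) → not R) → not (R ∧ not Q))): min(1, 1 − 1 + 0.7) = 0.7

0.70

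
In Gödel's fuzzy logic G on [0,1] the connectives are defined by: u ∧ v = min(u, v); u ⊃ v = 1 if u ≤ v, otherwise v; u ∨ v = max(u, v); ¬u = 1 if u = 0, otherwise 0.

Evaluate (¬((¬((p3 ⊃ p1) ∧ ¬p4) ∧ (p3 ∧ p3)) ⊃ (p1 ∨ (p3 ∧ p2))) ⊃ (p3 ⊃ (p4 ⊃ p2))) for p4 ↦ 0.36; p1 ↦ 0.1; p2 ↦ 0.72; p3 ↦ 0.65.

(p3 ⊃ p1): 0.65 > 0.1, so result = 0.1
¬p4: Gödel ¬ of 0.36 = 0 (operand ≠ 0)
((p3 ⊃ p1) ∧ ¬p4) = min(0.1, 0) = 0
¬((p3 ⊃ p1) ∧ ¬p4): Gödel ¬ of 0 = 1 (operand is 0)
(p3 ∧ p3) = min(0.65, 0.65) = 0.65
(¬((p3 ⊃ p1) ∧ ¬p4) ∧ (p3 ∧ p3)) = min(1, 0.65) = 0.65
(p3 ∧ p2) = min(0.65, 0.72) = 0.65
(p1 ∨ (p3 ∧ p2)) = max(0.1, 0.65) = 0.65
((¬((p3 ⊃ p1) ∧ ¬p4) ∧ (p3 ∧ p3)) ⊃ (p1 ∨ (p3 ∧ p2))): 0.65 ≤ 0.65, so result = 1
¬((¬((p3 ⊃ p1) ∧ ¬p4) ∧ (p3 ∧ p3)) ⊃ (p1 ∨ (p3 ∧ p2))): Gödel ¬ of 1 = 0 (operand ≠ 0)
(p4 ⊃ p2): 0.36 ≤ 0.72, so result = 1
(p3 ⊃ (p4 ⊃ p2)): 0.65 ≤ 1, so result = 1
(¬((¬((p3 ⊃ p1) ∧ ¬p4) ∧ (p3 ∧ p3)) ⊃ (p1 ∨ (p3 ∧ p2))) ⊃ (p3 ⊃ (p4 ⊃ p2))): 0 ≤ 1, so result = 1

1.00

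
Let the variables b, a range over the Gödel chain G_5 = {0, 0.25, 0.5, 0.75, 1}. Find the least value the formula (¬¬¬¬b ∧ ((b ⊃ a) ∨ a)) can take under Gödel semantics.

0.00

The minimum is attained at b = 0, a = 0:
  ¬b: Gödel ¬ of 0 = 1 (operand is 0)
  ¬¬b: Gödel ¬ of 1 = 0 (operand ≠ 0)
  ¬¬¬b: Gödel ¬ of 0 = 1 (operand is 0)
  ¬¬¬¬b: Gödel ¬ of 1 = 0 (operand ≠ 0)
  (b ⊃ a): 0 ≤ 0, so result = 1
  ((b ⊃ a) ∨ a) = max(1, 0) = 1
  (¬¬¬¬b ∧ ((b ⊃ a) ∨ a)) = min(0, 1) = 0
Checking all 25 assignments confirms none give a value below 0.00.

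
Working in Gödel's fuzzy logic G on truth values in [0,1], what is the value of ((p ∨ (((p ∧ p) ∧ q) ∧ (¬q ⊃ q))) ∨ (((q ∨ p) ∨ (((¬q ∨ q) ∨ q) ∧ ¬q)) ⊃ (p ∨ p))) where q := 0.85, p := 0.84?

(p ∧ p) = min(0.84, 0.84) = 0.84
((p ∧ p) ∧ q) = min(0.84, 0.85) = 0.84
¬q: Gödel ¬ of 0.85 = 0 (operand ≠ 0)
(¬q ⊃ q): 0 ≤ 0.85, so result = 1
(((p ∧ p) ∧ q) ∧ (¬q ⊃ q)) = min(0.84, 1) = 0.84
(p ∨ (((p ∧ p) ∧ q) ∧ (¬q ⊃ q))) = max(0.84, 0.84) = 0.84
(q ∨ p) = max(0.85, 0.84) = 0.85
¬q: Gödel ¬ of 0.85 = 0 (operand ≠ 0)
(¬q ∨ q) = max(0, 0.85) = 0.85
((¬q ∨ q) ∨ q) = max(0.85, 0.85) = 0.85
¬q: Gödel ¬ of 0.85 = 0 (operand ≠ 0)
(((¬q ∨ q) ∨ q) ∧ ¬q) = min(0.85, 0) = 0
((q ∨ p) ∨ (((¬q ∨ q) ∨ q) ∧ ¬q)) = max(0.85, 0) = 0.85
(p ∨ p) = max(0.84, 0.84) = 0.84
(((q ∨ p) ∨ (((¬q ∨ q) ∨ q) ∧ ¬q)) ⊃ (p ∨ p)): 0.85 > 0.84, so result = 0.84
((p ∨ (((p ∧ p) ∧ q) ∧ (¬q ⊃ q))) ∨ (((q ∨ p) ∨ (((¬q ∨ q) ∨ q) ∧ ¬q)) ⊃ (p ∨ p))) = max(0.84, 0.84) = 0.84

0.84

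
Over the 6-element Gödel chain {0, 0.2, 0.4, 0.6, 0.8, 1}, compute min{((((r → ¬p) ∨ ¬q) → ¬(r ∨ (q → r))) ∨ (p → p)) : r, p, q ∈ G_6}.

1.00

Every assignment gives 1. For instance at r = 0, p = 0, q = 0:
  ¬p: Gödel ¬ of 0 = 1 (operand is 0)
  (r → ¬p): 0 ≤ 1, so result = 1
  ¬q: Gödel ¬ of 0 = 1 (operand is 0)
  ((r → ¬p) ∨ ¬q) = max(1, 1) = 1
  (q → r): 0 ≤ 0, so result = 1
  (r ∨ (q → r)) = max(0, 1) = 1
  ¬(r ∨ (q → r)): Gödel ¬ of 1 = 0 (operand ≠ 0)
  (((r → ¬p) ∨ ¬q) → ¬(r ∨ (q → r))): 1 > 0, so result = 0
  (p → p): 0 ≤ 0, so result = 1
  ((((r → ¬p) ∨ ¬q) → ¬(r ∨ (q → r))) ∨ (p → p)) = max(0, 1) = 1
All 216 assignments give value 1 — the formula is a G_6-tautology.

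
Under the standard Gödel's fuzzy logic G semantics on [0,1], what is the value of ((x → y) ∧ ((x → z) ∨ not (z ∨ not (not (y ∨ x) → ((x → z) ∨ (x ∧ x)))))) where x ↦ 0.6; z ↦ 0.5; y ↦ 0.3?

0.30

(x → y): 0.6 > 0.3, so result = 0.3
(x → z): 0.6 > 0.5, so result = 0.5
(y ∨ x) = max(0.3, 0.6) = 0.6
not (y ∨ x): Gödel ¬ of 0.6 = 0 (operand ≠ 0)
(x → z): 0.6 > 0.5, so result = 0.5
(x ∧ x) = min(0.6, 0.6) = 0.6
((x → z) ∨ (x ∧ x)) = max(0.5, 0.6) = 0.6
(not (y ∨ x) → ((x → z) ∨ (x ∧ x))): 0 ≤ 0.6, so result = 1
not (not (y ∨ x) → ((x → z) ∨ (x ∧ x))): Gödel ¬ of 1 = 0 (operand ≠ 0)
(z ∨ not (not (y ∨ x) → ((x → z) ∨ (x ∧ x)))) = max(0.5, 0) = 0.5
not (z ∨ not (not (y ∨ x) → ((x → z) ∨ (x ∧ x)))): Gödel ¬ of 0.5 = 0 (operand ≠ 0)
((x → z) ∨ not (z ∨ not (not (y ∨ x) → ((x → z) ∨ (x ∧ x))))) = max(0.5, 0) = 0.5
((x → y) ∧ ((x → z) ∨ not (z ∨ not (not (y ∨ x) → ((x → z) ∨ (x ∧ x)))))) = min(0.3, 0.5) = 0.3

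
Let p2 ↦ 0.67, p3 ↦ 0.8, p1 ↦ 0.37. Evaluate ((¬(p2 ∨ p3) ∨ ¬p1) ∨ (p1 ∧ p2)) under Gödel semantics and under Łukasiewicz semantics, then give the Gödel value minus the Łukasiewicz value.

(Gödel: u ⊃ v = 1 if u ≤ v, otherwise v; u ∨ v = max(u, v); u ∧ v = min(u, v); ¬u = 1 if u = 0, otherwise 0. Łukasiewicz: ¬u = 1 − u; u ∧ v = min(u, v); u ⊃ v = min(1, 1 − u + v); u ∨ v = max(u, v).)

Gödel evaluation:
  (p2 ∨ p3) = max(0.67, 0.8) = 0.8
  ¬(p2 ∨ p3): Gödel ¬ of 0.8 = 0 (operand ≠ 0)
  ¬p1: Gödel ¬ of 0.37 = 0 (operand ≠ 0)
  (¬(p2 ∨ p3) ∨ ¬p1) = max(0, 0) = 0
  (p1 ∧ p2) = min(0.37, 0.67) = 0.37
  ((¬(p2 ∨ p3) ∨ ¬p1) ∨ (p1 ∧ p2)) = max(0, 0.37) = 0.37
  Gödel value = 0.37
Łukasiewicz evaluation:
  (p2 ∨ p3) = max(0.67, 0.8) = 0.8
  ¬(p2 ∨ p3): Łukasiewicz ¬ gives 1 − 0.8 = 0.2
  ¬p1: Łukasiewicz ¬ gives 1 − 0.37 = 0.63
  (¬(p2 ∨ p3) ∨ ¬p1) = max(0.2, 0.63) = 0.63
  (p1 ∧ p2) = min(0.37, 0.67) = 0.37
  ((¬(p2 ∨ p3) ∨ ¬p1) ∨ (p1 ∧ p2)) = max(0.63, 0.37) = 0.63
  Łukasiewicz value = 0.63
Difference: 0.37 − 0.63 = -0.26

-0.26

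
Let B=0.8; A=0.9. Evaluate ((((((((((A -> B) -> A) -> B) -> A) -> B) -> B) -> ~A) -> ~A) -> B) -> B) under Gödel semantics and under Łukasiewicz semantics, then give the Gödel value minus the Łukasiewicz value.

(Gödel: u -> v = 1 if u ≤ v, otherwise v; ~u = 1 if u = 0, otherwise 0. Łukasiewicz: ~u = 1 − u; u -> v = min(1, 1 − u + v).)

0.00

Gödel evaluation:
  (A -> B): 0.9 > 0.8, so result = 0.8
  ((A -> B) -> A): 0.8 ≤ 0.9, so result = 1
  (((A -> B) -> A) -> B): 1 > 0.8, so result = 0.8
  ((((A -> B) -> A) -> B) -> A): 0.8 ≤ 0.9, so result = 1
  (((((A -> B) -> A) -> B) -> A) -> B): 1 > 0.8, so result = 0.8
  ((((((A -> B) -> A) -> B) -> A) -> B) -> B): 0.8 ≤ 0.8, so result = 1
  ~A: Gödel ¬ of 0.9 = 0 (operand ≠ 0)
  (((((((A -> B) -> A) -> B) -> A) -> B) -> B) -> ~A): 1 > 0, so result = 0
  ~A: Gödel ¬ of 0.9 = 0 (operand ≠ 0)
  ((((((((A -> B) -> A) -> B) -> A) -> B) -> B) -> ~A) -> ~A): 0 ≤ 0, so result = 1
  (((((((((A -> B) -> A) -> B) -> A) -> B) -> B) -> ~A) -> ~A) -> B): 1 > 0.8, so result = 0.8
  ((((((((((A -> B) -> A) -> B) -> A) -> B) -> B) -> ~A) -> ~A) -> B) -> B): 0.8 ≤ 0.8, so result = 1
  Gödel value = 1
Łukasiewicz evaluation:
  (A -> B): min(1, 1 − 0.9 + 0.8) = 0.9
  ((A -> B) -> A): min(1, 1 − 0.9 + 0.9) = 1
  (((A -> B) -> A) -> B): min(1, 1 − 1 + 0.8) = 0.8
  ((((A -> B) -> A) -> B) -> A): min(1, 1 − 0.8 + 0.9) = 1
  (((((A -> B) -> A) -> B) -> A) -> B): min(1, 1 − 1 + 0.8) = 0.8
  ((((((A -> B) -> A) -> B) -> A) -> B) -> B): min(1, 1 − 0.8 + 0.8) = 1
  ~A: Łukasiewicz ¬ gives 1 − 0.9 = 0.1
  (((((((A -> B) -> A) -> B) -> A) -> B) -> B) -> ~A): min(1, 1 − 1 + 0.1) = 0.1
  ~A: Łukasiewicz ¬ gives 1 − 0.9 = 0.1
  ((((((((A -> B) -> A) -> B) -> A) -> B) -> B) -> ~A) -> ~A): min(1, 1 − 0.1 + 0.1) = 1
  (((((((((A -> B) -> A) -> B) -> A) -> B) -> B) -> ~A) -> ~A) -> B): min(1, 1 − 1 + 0.8) = 0.8
  ((((((((((A -> B) -> A) -> B) -> A) -> B) -> B) -> ~A) -> ~A) -> B) -> B): min(1, 1 − 0.8 + 0.8) = 1
  Łukasiewicz value = 1
Difference: 1 − 1 = 0.00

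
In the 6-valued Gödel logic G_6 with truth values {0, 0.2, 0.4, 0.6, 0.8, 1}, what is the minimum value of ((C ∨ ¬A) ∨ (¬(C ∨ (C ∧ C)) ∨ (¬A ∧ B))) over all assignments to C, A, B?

The minimum is attained at C = 0.2, A = 0.2, B = 0:
  ¬A: Gödel ¬ of 0.2 = 0 (operand ≠ 0)
  (C ∨ ¬A) = max(0.2, 0) = 0.2
  (C ∧ C) = min(0.2, 0.2) = 0.2
  (C ∨ (C ∧ C)) = max(0.2, 0.2) = 0.2
  ¬(C ∨ (C ∧ C)): Gödel ¬ of 0.2 = 0 (operand ≠ 0)
  ¬A: Gödel ¬ of 0.2 = 0 (operand ≠ 0)
  (¬A ∧ B) = min(0, 0) = 0
  (¬(C ∨ (C ∧ C)) ∨ (¬A ∧ B)) = max(0, 0) = 0
  ((C ∨ ¬A) ∨ (¬(C ∨ (C ∧ C)) ∨ (¬A ∧ B))) = max(0.2, 0) = 0.2
Checking all 216 assignments confirms none give a value below 0.20.

0.20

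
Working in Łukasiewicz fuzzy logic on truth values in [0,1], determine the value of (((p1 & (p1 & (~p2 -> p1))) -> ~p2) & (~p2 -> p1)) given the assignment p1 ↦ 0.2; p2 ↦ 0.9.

~p2: Łukasiewicz ¬ gives 1 − 0.9 = 0.1
(~p2 -> p1): min(1, 1 − 0.1 + 0.2) = 1
(p1 & (~p2 -> p1)) = min(0.2, 1) = 0.2
(p1 & (p1 & (~p2 -> p1))) = min(0.2, 0.2) = 0.2
~p2: Łukasiewicz ¬ gives 1 − 0.9 = 0.1
((p1 & (p1 & (~p2 -> p1))) -> ~p2): min(1, 1 − 0.2 + 0.1) = 0.9
~p2: Łukasiewicz ¬ gives 1 − 0.9 = 0.1
(~p2 -> p1): min(1, 1 − 0.1 + 0.2) = 1
(((p1 & (p1 & (~p2 -> p1))) -> ~p2) & (~p2 -> p1)) = min(0.9, 1) = 0.9

0.90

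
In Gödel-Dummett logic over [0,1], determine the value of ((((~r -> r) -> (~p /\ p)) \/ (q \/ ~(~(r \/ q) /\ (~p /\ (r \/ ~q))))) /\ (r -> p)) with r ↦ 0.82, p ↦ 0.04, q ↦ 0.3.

0.04

~r: Gödel ¬ of 0.82 = 0 (operand ≠ 0)
(~r -> r): 0 ≤ 0.82, so result = 1
~p: Gödel ¬ of 0.04 = 0 (operand ≠ 0)
(~p /\ p) = min(0, 0.04) = 0
((~r -> r) -> (~p /\ p)): 1 > 0, so result = 0
(r \/ q) = max(0.82, 0.3) = 0.82
~(r \/ q): Gödel ¬ of 0.82 = 0 (operand ≠ 0)
~p: Gödel ¬ of 0.04 = 0 (operand ≠ 0)
~q: Gödel ¬ of 0.3 = 0 (operand ≠ 0)
(r \/ ~q) = max(0.82, 0) = 0.82
(~p /\ (r \/ ~q)) = min(0, 0.82) = 0
(~(r \/ q) /\ (~p /\ (r \/ ~q))) = min(0, 0) = 0
~(~(r \/ q) /\ (~p /\ (r \/ ~q))): Gödel ¬ of 0 = 1 (operand is 0)
(q \/ ~(~(r \/ q) /\ (~p /\ (r \/ ~q)))) = max(0.3, 1) = 1
(((~r -> r) -> (~p /\ p)) \/ (q \/ ~(~(r \/ q) /\ (~p /\ (r \/ ~q))))) = max(0, 1) = 1
(r -> p): 0.82 > 0.04, so result = 0.04
((((~r -> r) -> (~p /\ p)) \/ (q \/ ~(~(r \/ q) /\ (~p /\ (r \/ ~q))))) /\ (r -> p)) = min(1, 0.04) = 0.04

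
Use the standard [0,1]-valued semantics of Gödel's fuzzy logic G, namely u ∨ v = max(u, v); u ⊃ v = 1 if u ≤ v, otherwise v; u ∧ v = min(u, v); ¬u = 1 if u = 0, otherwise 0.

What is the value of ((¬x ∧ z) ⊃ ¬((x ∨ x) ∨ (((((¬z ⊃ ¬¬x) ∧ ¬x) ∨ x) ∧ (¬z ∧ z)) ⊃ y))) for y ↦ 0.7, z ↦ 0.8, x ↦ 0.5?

1.00

¬x: Gödel ¬ of 0.5 = 0 (operand ≠ 0)
(¬x ∧ z) = min(0, 0.8) = 0
(x ∨ x) = max(0.5, 0.5) = 0.5
¬z: Gödel ¬ of 0.8 = 0 (operand ≠ 0)
¬x: Gödel ¬ of 0.5 = 0 (operand ≠ 0)
¬¬x: Gödel ¬ of 0 = 1 (operand is 0)
(¬z ⊃ ¬¬x): 0 ≤ 1, so result = 1
¬x: Gödel ¬ of 0.5 = 0 (operand ≠ 0)
((¬z ⊃ ¬¬x) ∧ ¬x) = min(1, 0) = 0
(((¬z ⊃ ¬¬x) ∧ ¬x) ∨ x) = max(0, 0.5) = 0.5
¬z: Gödel ¬ of 0.8 = 0 (operand ≠ 0)
(¬z ∧ z) = min(0, 0.8) = 0
((((¬z ⊃ ¬¬x) ∧ ¬x) ∨ x) ∧ (¬z ∧ z)) = min(0.5, 0) = 0
(((((¬z ⊃ ¬¬x) ∧ ¬x) ∨ x) ∧ (¬z ∧ z)) ⊃ y): 0 ≤ 0.7, so result = 1
((x ∨ x) ∨ (((((¬z ⊃ ¬¬x) ∧ ¬x) ∨ x) ∧ (¬z ∧ z)) ⊃ y)) = max(0.5, 1) = 1
¬((x ∨ x) ∨ (((((¬z ⊃ ¬¬x) ∧ ¬x) ∨ x) ∧ (¬z ∧ z)) ⊃ y)): Gödel ¬ of 1 = 0 (operand ≠ 0)
((¬x ∧ z) ⊃ ¬((x ∨ x) ∨ (((((¬z ⊃ ¬¬x) ∧ ¬x) ∨ x) ∧ (¬z ∧ z)) ⊃ y))): 0 ≤ 0, so result = 1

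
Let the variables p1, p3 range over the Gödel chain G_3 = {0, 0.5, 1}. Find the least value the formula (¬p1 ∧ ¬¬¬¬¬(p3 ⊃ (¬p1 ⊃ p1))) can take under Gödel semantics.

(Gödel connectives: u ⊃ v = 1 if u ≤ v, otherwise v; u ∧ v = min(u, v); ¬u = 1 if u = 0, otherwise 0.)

The minimum is attained at p1 = 0, p3 = 0:
  ¬p1: Gödel ¬ of 0 = 1 (operand is 0)
  ¬p1: Gödel ¬ of 0 = 1 (operand is 0)
  (¬p1 ⊃ p1): 1 > 0, so result = 0
  (p3 ⊃ (¬p1 ⊃ p1)): 0 ≤ 0, so result = 1
  ¬(p3 ⊃ (¬p1 ⊃ p1)): Gödel ¬ of 1 = 0 (operand ≠ 0)
  ¬¬(p3 ⊃ (¬p1 ⊃ p1)): Gödel ¬ of 0 = 1 (operand is 0)
  ¬¬¬(p3 ⊃ (¬p1 ⊃ p1)): Gödel ¬ of 1 = 0 (operand ≠ 0)
  ¬¬¬¬(p3 ⊃ (¬p1 ⊃ p1)): Gödel ¬ of 0 = 1 (operand is 0)
  ¬¬¬¬¬(p3 ⊃ (¬p1 ⊃ p1)): Gödel ¬ of 1 = 0 (operand ≠ 0)
  (¬p1 ∧ ¬¬¬¬¬(p3 ⊃ (¬p1 ⊃ p1))) = min(1, 0) = 0
Checking all 9 assignments confirms none give a value below 0.00.

0.00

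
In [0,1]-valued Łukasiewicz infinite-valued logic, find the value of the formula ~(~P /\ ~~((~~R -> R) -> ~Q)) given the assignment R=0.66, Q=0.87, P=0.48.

0.87

~P: Łukasiewicz ¬ gives 1 − 0.48 = 0.52
~R: Łukasiewicz ¬ gives 1 − 0.66 = 0.34
~~R: Łukasiewicz ¬ gives 1 − 0.34 = 0.66
(~~R -> R): min(1, 1 − 0.66 + 0.66) = 1
~Q: Łukasiewicz ¬ gives 1 − 0.87 = 0.13
((~~R -> R) -> ~Q): min(1, 1 − 1 + 0.13) = 0.13
~((~~R -> R) -> ~Q): Łukasiewicz ¬ gives 1 − 0.13 = 0.87
~~((~~R -> R) -> ~Q): Łukasiewicz ¬ gives 1 − 0.87 = 0.13
(~P /\ ~~((~~R -> R) -> ~Q)) = min(0.52, 0.13) = 0.13
~(~P /\ ~~((~~R -> R) -> ~Q)): Łukasiewicz ¬ gives 1 − 0.13 = 0.87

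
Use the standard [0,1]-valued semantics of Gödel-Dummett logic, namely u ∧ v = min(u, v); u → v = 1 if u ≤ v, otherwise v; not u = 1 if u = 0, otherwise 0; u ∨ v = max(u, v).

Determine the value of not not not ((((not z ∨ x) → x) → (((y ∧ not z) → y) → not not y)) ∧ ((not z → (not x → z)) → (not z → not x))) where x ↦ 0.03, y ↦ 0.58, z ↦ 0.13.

not z: Gödel ¬ of 0.13 = 0 (operand ≠ 0)
(not z ∨ x) = max(0, 0.03) = 0.03
((not z ∨ x) → x): 0.03 ≤ 0.03, so result = 1
not z: Gödel ¬ of 0.13 = 0 (operand ≠ 0)
(y ∧ not z) = min(0.58, 0) = 0
((y ∧ not z) → y): 0 ≤ 0.58, so result = 1
not y: Gödel ¬ of 0.58 = 0 (operand ≠ 0)
not not y: Gödel ¬ of 0 = 1 (operand is 0)
(((y ∧ not z) → y) → not not y): 1 ≤ 1, so result = 1
(((not z ∨ x) → x) → (((y ∧ not z) → y) → not not y)): 1 ≤ 1, so result = 1
not z: Gödel ¬ of 0.13 = 0 (operand ≠ 0)
not x: Gödel ¬ of 0.03 = 0 (operand ≠ 0)
(not x → z): 0 ≤ 0.13, so result = 1
(not z → (not x → z)): 0 ≤ 1, so result = 1
not z: Gödel ¬ of 0.13 = 0 (operand ≠ 0)
not x: Gödel ¬ of 0.03 = 0 (operand ≠ 0)
(not z → not x): 0 ≤ 0, so result = 1
((not z → (not x → z)) → (not z → not x)): 1 ≤ 1, so result = 1
((((not z ∨ x) → x) → (((y ∧ not z) → y) → not not y)) ∧ ((not z → (not x → z)) → (not z → not x))) = min(1, 1) = 1
not ((((not z ∨ x) → x) → (((y ∧ not z) → y) → not not y)) ∧ ((not z → (not x → z)) → (not z → not x))): Gödel ¬ of 1 = 0 (operand ≠ 0)
not not ((((not z ∨ x) → x) → (((y ∧ not z) → y) → not not y)) ∧ ((not z → (not x → z)) → (not z → not x))): Gödel ¬ of 0 = 1 (operand is 0)
not not not ((((not z ∨ x) → x) → (((y ∧ not z) → y) → not not y)) ∧ ((not z → (not x → z)) → (not z → not x))): Gödel ¬ of 1 = 0 (operand ≠ 0)

0.00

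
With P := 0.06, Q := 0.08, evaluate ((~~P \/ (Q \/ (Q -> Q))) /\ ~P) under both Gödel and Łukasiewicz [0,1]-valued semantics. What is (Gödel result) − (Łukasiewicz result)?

-0.94

Gödel evaluation:
  ~P: Gödel ¬ of 0.06 = 0 (operand ≠ 0)
  ~~P: Gödel ¬ of 0 = 1 (operand is 0)
  (Q -> Q): 0.08 ≤ 0.08, so result = 1
  (Q \/ (Q -> Q)) = max(0.08, 1) = 1
  (~~P \/ (Q \/ (Q -> Q))) = max(1, 1) = 1
  ~P: Gödel ¬ of 0.06 = 0 (operand ≠ 0)
  ((~~P \/ (Q \/ (Q -> Q))) /\ ~P) = min(1, 0) = 0
  Gödel value = 0
Łukasiewicz evaluation:
  ~P: Łukasiewicz ¬ gives 1 − 0.06 = 0.94
  ~~P: Łukasiewicz ¬ gives 1 − 0.94 = 0.06
  (Q -> Q): min(1, 1 − 0.08 + 0.08) = 1
  (Q \/ (Q -> Q)) = max(0.08, 1) = 1
  (~~P \/ (Q \/ (Q -> Q))) = max(0.06, 1) = 1
  ~P: Łukasiewicz ¬ gives 1 − 0.06 = 0.94
  ((~~P \/ (Q \/ (Q -> Q))) /\ ~P) = min(1, 0.94) = 0.94
  Łukasiewicz value = 0.94
Difference: 0 − 0.94 = -0.94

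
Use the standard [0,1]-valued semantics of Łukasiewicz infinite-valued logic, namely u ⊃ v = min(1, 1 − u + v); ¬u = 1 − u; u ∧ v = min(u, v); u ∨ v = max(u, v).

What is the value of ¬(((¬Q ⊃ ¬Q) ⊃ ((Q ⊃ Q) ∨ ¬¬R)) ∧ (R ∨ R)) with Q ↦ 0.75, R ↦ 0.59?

0.41

¬Q: Łukasiewicz ¬ gives 1 − 0.75 = 0.25
¬Q: Łukasiewicz ¬ gives 1 − 0.75 = 0.25
(¬Q ⊃ ¬Q): min(1, 1 − 0.25 + 0.25) = 1
(Q ⊃ Q): min(1, 1 − 0.75 + 0.75) = 1
¬R: Łukasiewicz ¬ gives 1 − 0.59 = 0.41
¬¬R: Łukasiewicz ¬ gives 1 − 0.41 = 0.59
((Q ⊃ Q) ∨ ¬¬R) = max(1, 0.59) = 1
((¬Q ⊃ ¬Q) ⊃ ((Q ⊃ Q) ∨ ¬¬R)): min(1, 1 − 1 + 1) = 1
(R ∨ R) = max(0.59, 0.59) = 0.59
(((¬Q ⊃ ¬Q) ⊃ ((Q ⊃ Q) ∨ ¬¬R)) ∧ (R ∨ R)) = min(1, 0.59) = 0.59
¬(((¬Q ⊃ ¬Q) ⊃ ((Q ⊃ Q) ∨ ¬¬R)) ∧ (R ∨ R)): Łukasiewicz ¬ gives 1 − 0.59 = 0.41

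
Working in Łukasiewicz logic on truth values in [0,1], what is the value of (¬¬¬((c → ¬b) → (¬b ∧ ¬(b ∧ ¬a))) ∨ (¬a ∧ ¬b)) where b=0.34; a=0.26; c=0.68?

¬b: Łukasiewicz ¬ gives 1 − 0.34 = 0.66
(c → ¬b): min(1, 1 − 0.68 + 0.66) = 0.98
¬b: Łukasiewicz ¬ gives 1 − 0.34 = 0.66
¬a: Łukasiewicz ¬ gives 1 − 0.26 = 0.74
(b ∧ ¬a) = min(0.34, 0.74) = 0.34
¬(b ∧ ¬a): Łukasiewicz ¬ gives 1 − 0.34 = 0.66
(¬b ∧ ¬(b ∧ ¬a)) = min(0.66, 0.66) = 0.66
((c → ¬b) → (¬b ∧ ¬(b ∧ ¬a))): min(1, 1 − 0.98 + 0.66) = 0.68
¬((c → ¬b) → (¬b ∧ ¬(b ∧ ¬a))): Łukasiewicz ¬ gives 1 − 0.68 = 0.32
¬¬((c → ¬b) → (¬b ∧ ¬(b ∧ ¬a))): Łukasiewicz ¬ gives 1 − 0.32 = 0.68
¬¬¬((c → ¬b) → (¬b ∧ ¬(b ∧ ¬a))): Łukasiewicz ¬ gives 1 − 0.68 = 0.32
¬a: Łukasiewicz ¬ gives 1 − 0.26 = 0.74
¬b: Łukasiewicz ¬ gives 1 − 0.34 = 0.66
(¬a ∧ ¬b) = min(0.74, 0.66) = 0.66
(¬¬¬((c → ¬b) → (¬b ∧ ¬(b ∧ ¬a))) ∨ (¬a ∧ ¬b)) = max(0.32, 0.66) = 0.66

0.66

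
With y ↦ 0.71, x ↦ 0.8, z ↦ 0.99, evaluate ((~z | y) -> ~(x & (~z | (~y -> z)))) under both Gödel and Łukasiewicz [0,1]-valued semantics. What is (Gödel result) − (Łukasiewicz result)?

-0.49

Gödel evaluation:
  ~z: Gödel ¬ of 0.99 = 0 (operand ≠ 0)
  (~z | y) = max(0, 0.71) = 0.71
  ~z: Gödel ¬ of 0.99 = 0 (operand ≠ 0)
  ~y: Gödel ¬ of 0.71 = 0 (operand ≠ 0)
  (~y -> z): 0 ≤ 0.99, so result = 1
  (~z | (~y -> z)) = max(0, 1) = 1
  (x & (~z | (~y -> z))) = min(0.8, 1) = 0.8
  ~(x & (~z | (~y -> z))): Gödel ¬ of 0.8 = 0 (operand ≠ 0)
  ((~z | y) -> ~(x & (~z | (~y -> z)))): 0.71 > 0, so result = 0
  Gödel value = 0
Łukasiewicz evaluation:
  ~z: Łukasiewicz ¬ gives 1 − 0.99 = 0.01
  (~z | y) = max(0.01, 0.71) = 0.71
  ~z: Łukasiewicz ¬ gives 1 − 0.99 = 0.01
  ~y: Łukasiewicz ¬ gives 1 − 0.71 = 0.29
  (~y -> z): min(1, 1 − 0.29 + 0.99) = 1
  (~z | (~y -> z)) = max(0.01, 1) = 1
  (x & (~z | (~y -> z))) = min(0.8, 1) = 0.8
  ~(x & (~z | (~y -> z))): Łukasiewicz ¬ gives 1 − 0.8 = 0.2
  ((~z | y) -> ~(x & (~z | (~y -> z)))): min(1, 1 − 0.71 + 0.2) = 0.49
  Łukasiewicz value = 0.49
Difference: 0 − 0.49 = -0.49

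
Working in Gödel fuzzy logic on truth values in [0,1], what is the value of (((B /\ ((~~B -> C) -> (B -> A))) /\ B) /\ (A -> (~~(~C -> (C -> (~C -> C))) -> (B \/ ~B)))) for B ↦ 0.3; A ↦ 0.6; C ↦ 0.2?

~B: Gödel ¬ of 0.3 = 0 (operand ≠ 0)
~~B: Gödel ¬ of 0 = 1 (operand is 0)
(~~B -> C): 1 > 0.2, so result = 0.2
(B -> A): 0.3 ≤ 0.6, so result = 1
((~~B -> C) -> (B -> A)): 0.2 ≤ 1, so result = 1
(B /\ ((~~B -> C) -> (B -> A))) = min(0.3, 1) = 0.3
((B /\ ((~~B -> C) -> (B -> A))) /\ B) = min(0.3, 0.3) = 0.3
~C: Gödel ¬ of 0.2 = 0 (operand ≠ 0)
~C: Gödel ¬ of 0.2 = 0 (operand ≠ 0)
(~C -> C): 0 ≤ 0.2, so result = 1
(C -> (~C -> C)): 0.2 ≤ 1, so result = 1
(~C -> (C -> (~C -> C))): 0 ≤ 1, so result = 1
~(~C -> (C -> (~C -> C))): Gödel ¬ of 1 = 0 (operand ≠ 0)
~~(~C -> (C -> (~C -> C))): Gödel ¬ of 0 = 1 (operand is 0)
~B: Gödel ¬ of 0.3 = 0 (operand ≠ 0)
(B \/ ~B) = max(0.3, 0) = 0.3
(~~(~C -> (C -> (~C -> C))) -> (B \/ ~B)): 1 > 0.3, so result = 0.3
(A -> (~~(~C -> (C -> (~C -> C))) -> (B \/ ~B))): 0.6 > 0.3, so result = 0.3
(((B /\ ((~~B -> C) -> (B -> A))) /\ B) /\ (A -> (~~(~C -> (C -> (~C -> C))) -> (B \/ ~B)))) = min(0.3, 0.3) = 0.3

0.30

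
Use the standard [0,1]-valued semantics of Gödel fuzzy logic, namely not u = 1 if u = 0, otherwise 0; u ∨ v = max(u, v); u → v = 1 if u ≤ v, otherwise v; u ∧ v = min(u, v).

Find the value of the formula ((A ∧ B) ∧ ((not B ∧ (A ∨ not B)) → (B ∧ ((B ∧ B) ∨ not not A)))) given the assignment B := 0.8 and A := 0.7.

0.70

(A ∧ B) = min(0.7, 0.8) = 0.7
not B: Gödel ¬ of 0.8 = 0 (operand ≠ 0)
not B: Gödel ¬ of 0.8 = 0 (operand ≠ 0)
(A ∨ not B) = max(0.7, 0) = 0.7
(not B ∧ (A ∨ not B)) = min(0, 0.7) = 0
(B ∧ B) = min(0.8, 0.8) = 0.8
not A: Gödel ¬ of 0.7 = 0 (operand ≠ 0)
not not A: Gödel ¬ of 0 = 1 (operand is 0)
((B ∧ B) ∨ not not A) = max(0.8, 1) = 1
(B ∧ ((B ∧ B) ∨ not not A)) = min(0.8, 1) = 0.8
((not B ∧ (A ∨ not B)) → (B ∧ ((B ∧ B) ∨ not not A))): 0 ≤ 0.8, so result = 1
((A ∧ B) ∧ ((not B ∧ (A ∨ not B)) → (B ∧ ((B ∧ B) ∨ not not A)))) = min(0.7, 1) = 0.7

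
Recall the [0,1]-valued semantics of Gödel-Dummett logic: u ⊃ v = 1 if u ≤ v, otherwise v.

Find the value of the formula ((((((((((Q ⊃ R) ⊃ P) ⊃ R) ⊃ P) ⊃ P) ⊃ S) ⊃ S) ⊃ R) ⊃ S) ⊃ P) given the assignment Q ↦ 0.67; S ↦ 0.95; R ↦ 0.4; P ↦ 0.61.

0.61

(Q ⊃ R): 0.67 > 0.4, so result = 0.4
((Q ⊃ R) ⊃ P): 0.4 ≤ 0.61, so result = 1
(((Q ⊃ R) ⊃ P) ⊃ R): 1 > 0.4, so result = 0.4
((((Q ⊃ R) ⊃ P) ⊃ R) ⊃ P): 0.4 ≤ 0.61, so result = 1
(((((Q ⊃ R) ⊃ P) ⊃ R) ⊃ P) ⊃ P): 1 > 0.61, so result = 0.61
((((((Q ⊃ R) ⊃ P) ⊃ R) ⊃ P) ⊃ P) ⊃ S): 0.61 ≤ 0.95, so result = 1
(((((((Q ⊃ R) ⊃ P) ⊃ R) ⊃ P) ⊃ P) ⊃ S) ⊃ S): 1 > 0.95, so result = 0.95
((((((((Q ⊃ R) ⊃ P) ⊃ R) ⊃ P) ⊃ P) ⊃ S) ⊃ S) ⊃ R): 0.95 > 0.4, so result = 0.4
(((((((((Q ⊃ R) ⊃ P) ⊃ R) ⊃ P) ⊃ P) ⊃ S) ⊃ S) ⊃ R) ⊃ S): 0.4 ≤ 0.95, so result = 1
((((((((((Q ⊃ R) ⊃ P) ⊃ R) ⊃ P) ⊃ P) ⊃ S) ⊃ S) ⊃ R) ⊃ S) ⊃ P): 1 > 0.61, so result = 0.61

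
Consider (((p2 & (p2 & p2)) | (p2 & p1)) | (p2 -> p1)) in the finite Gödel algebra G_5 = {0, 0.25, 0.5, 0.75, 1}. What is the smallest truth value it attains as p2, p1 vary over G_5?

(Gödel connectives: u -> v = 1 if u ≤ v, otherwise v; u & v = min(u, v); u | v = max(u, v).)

The minimum is attained at p2 = 0.25, p1 = 0:
  (p2 & p2) = min(0.25, 0.25) = 0.25
  (p2 & (p2 & p2)) = min(0.25, 0.25) = 0.25
  (p2 & p1) = min(0.25, 0) = 0
  ((p2 & (p2 & p2)) | (p2 & p1)) = max(0.25, 0) = 0.25
  (p2 -> p1): 0.25 > 0, so result = 0
  (((p2 & (p2 & p2)) | (p2 & p1)) | (p2 -> p1)) = max(0.25, 0) = 0.25
Checking all 25 assignments confirms none give a value below 0.25.

0.25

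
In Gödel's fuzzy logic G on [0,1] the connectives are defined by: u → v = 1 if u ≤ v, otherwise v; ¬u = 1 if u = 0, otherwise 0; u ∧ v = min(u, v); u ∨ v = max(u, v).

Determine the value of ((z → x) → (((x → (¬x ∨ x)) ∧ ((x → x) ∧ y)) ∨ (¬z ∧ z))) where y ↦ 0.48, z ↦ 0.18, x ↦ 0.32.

0.48

(z → x): 0.18 ≤ 0.32, so result = 1
¬x: Gödel ¬ of 0.32 = 0 (operand ≠ 0)
(¬x ∨ x) = max(0, 0.32) = 0.32
(x → (¬x ∨ x)): 0.32 ≤ 0.32, so result = 1
(x → x): 0.32 ≤ 0.32, so result = 1
((x → x) ∧ y) = min(1, 0.48) = 0.48
((x → (¬x ∨ x)) ∧ ((x → x) ∧ y)) = min(1, 0.48) = 0.48
¬z: Gödel ¬ of 0.18 = 0 (operand ≠ 0)
(¬z ∧ z) = min(0, 0.18) = 0
(((x → (¬x ∨ x)) ∧ ((x → x) ∧ y)) ∨ (¬z ∧ z)) = max(0.48, 0) = 0.48
((z → x) → (((x → (¬x ∨ x)) ∧ ((x → x) ∧ y)) ∨ (¬z ∧ z))): 1 > 0.48, so result = 0.48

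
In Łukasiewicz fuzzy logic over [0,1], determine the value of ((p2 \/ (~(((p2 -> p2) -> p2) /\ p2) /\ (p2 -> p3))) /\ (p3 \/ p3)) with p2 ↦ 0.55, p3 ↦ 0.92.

0.55

(p2 -> p2): min(1, 1 − 0.55 + 0.55) = 1
((p2 -> p2) -> p2): min(1, 1 − 1 + 0.55) = 0.55
(((p2 -> p2) -> p2) /\ p2) = min(0.55, 0.55) = 0.55
~(((p2 -> p2) -> p2) /\ p2): Łukasiewicz ¬ gives 1 − 0.55 = 0.45
(p2 -> p3): min(1, 1 − 0.55 + 0.92) = 1
(~(((p2 -> p2) -> p2) /\ p2) /\ (p2 -> p3)) = min(0.45, 1) = 0.45
(p2 \/ (~(((p2 -> p2) -> p2) /\ p2) /\ (p2 -> p3))) = max(0.55, 0.45) = 0.55
(p3 \/ p3) = max(0.92, 0.92) = 0.92
((p2 \/ (~(((p2 -> p2) -> p2) /\ p2) /\ (p2 -> p3))) /\ (p3 \/ p3)) = min(0.55, 0.92) = 0.55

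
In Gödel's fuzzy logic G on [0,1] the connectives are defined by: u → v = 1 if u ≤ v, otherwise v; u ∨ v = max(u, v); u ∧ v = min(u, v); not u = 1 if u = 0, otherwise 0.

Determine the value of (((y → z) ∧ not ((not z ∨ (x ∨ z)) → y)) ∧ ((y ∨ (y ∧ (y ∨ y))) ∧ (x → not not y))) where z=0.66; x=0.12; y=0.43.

(y → z): 0.43 ≤ 0.66, so result = 1
not z: Gödel ¬ of 0.66 = 0 (operand ≠ 0)
(x ∨ z) = max(0.12, 0.66) = 0.66
(not z ∨ (x ∨ z)) = max(0, 0.66) = 0.66
((not z ∨ (x ∨ z)) → y): 0.66 > 0.43, so result = 0.43
not ((not z ∨ (x ∨ z)) → y): Gödel ¬ of 0.43 = 0 (operand ≠ 0)
((y → z) ∧ not ((not z ∨ (x ∨ z)) → y)) = min(1, 0) = 0
(y ∨ y) = max(0.43, 0.43) = 0.43
(y ∧ (y ∨ y)) = min(0.43, 0.43) = 0.43
(y ∨ (y ∧ (y ∨ y))) = max(0.43, 0.43) = 0.43
not y: Gödel ¬ of 0.43 = 0 (operand ≠ 0)
not not y: Gödel ¬ of 0 = 1 (operand is 0)
(x → not not y): 0.12 ≤ 1, so result = 1
((y ∨ (y ∧ (y ∨ y))) ∧ (x → not not y)) = min(0.43, 1) = 0.43
(((y → z) ∧ not ((not z ∨ (x ∨ z)) → y)) ∧ ((y ∨ (y ∧ (y ∨ y))) ∧ (x → not not y))) = min(0, 0.43) = 0

0.00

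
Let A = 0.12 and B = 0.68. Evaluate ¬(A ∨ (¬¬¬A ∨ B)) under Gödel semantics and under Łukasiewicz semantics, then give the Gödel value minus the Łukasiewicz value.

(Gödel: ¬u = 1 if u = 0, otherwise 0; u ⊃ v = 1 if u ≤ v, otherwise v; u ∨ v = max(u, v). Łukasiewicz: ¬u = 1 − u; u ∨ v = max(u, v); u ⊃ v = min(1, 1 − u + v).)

Gödel evaluation:
  ¬A: Gödel ¬ of 0.12 = 0 (operand ≠ 0)
  ¬¬A: Gödel ¬ of 0 = 1 (operand is 0)
  ¬¬¬A: Gödel ¬ of 1 = 0 (operand ≠ 0)
  (¬¬¬A ∨ B) = max(0, 0.68) = 0.68
  (A ∨ (¬¬¬A ∨ B)) = max(0.12, 0.68) = 0.68
  ¬(A ∨ (¬¬¬A ∨ B)): Gödel ¬ of 0.68 = 0 (operand ≠ 0)
  Gödel value = 0
Łukasiewicz evaluation:
  ¬A: Łukasiewicz ¬ gives 1 − 0.12 = 0.88
  ¬¬A: Łukasiewicz ¬ gives 1 − 0.88 = 0.12
  ¬¬¬A: Łukasiewicz ¬ gives 1 − 0.12 = 0.88
  (¬¬¬A ∨ B) = max(0.88, 0.68) = 0.88
  (A ∨ (¬¬¬A ∨ B)) = max(0.12, 0.88) = 0.88
  ¬(A ∨ (¬¬¬A ∨ B)): Łukasiewicz ¬ gives 1 − 0.88 = 0.12
  Łukasiewicz value = 0.12
Difference: 0 − 0.12 = -0.12

-0.12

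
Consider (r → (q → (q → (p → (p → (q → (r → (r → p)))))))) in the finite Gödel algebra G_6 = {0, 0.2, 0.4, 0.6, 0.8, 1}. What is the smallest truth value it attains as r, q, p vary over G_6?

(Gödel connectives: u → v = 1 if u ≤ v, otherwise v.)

Every assignment gives 1. For instance at r = 0, q = 0, p = 0:
  (r → p): 0 ≤ 0, so result = 1
  (r → (r → p)): 0 ≤ 1, so result = 1
  (q → (r → (r → p))): 0 ≤ 1, so result = 1
  (p → (q → (r → (r → p)))): 0 ≤ 1, so result = 1
  (p → (p → (q → (r → (r → p))))): 0 ≤ 1, so result = 1
  (q → (p → (p → (q → (r → (r → p)))))): 0 ≤ 1, so result = 1
  (q → (q → (p → (p → (q → (r → (r → p))))))): 0 ≤ 1, so result = 1
  (r → (q → (q → (p → (p → (q → (r → (r → p)))))))): 0 ≤ 1, so result = 1
All 216 assignments give value 1 — the formula is a G_6-tautology.

1.00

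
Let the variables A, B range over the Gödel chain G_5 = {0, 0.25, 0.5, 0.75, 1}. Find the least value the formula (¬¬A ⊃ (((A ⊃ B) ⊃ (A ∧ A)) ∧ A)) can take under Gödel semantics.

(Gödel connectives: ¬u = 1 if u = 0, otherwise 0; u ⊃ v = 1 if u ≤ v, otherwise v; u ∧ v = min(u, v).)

The minimum is attained at A = 0.25, B = 0:
  ¬A: Gödel ¬ of 0.25 = 0 (operand ≠ 0)
  ¬¬A: Gödel ¬ of 0 = 1 (operand is 0)
  (A ⊃ B): 0.25 > 0, so result = 0
  (A ∧ A) = min(0.25, 0.25) = 0.25
  ((A ⊃ B) ⊃ (A ∧ A)): 0 ≤ 0.25, so result = 1
  (((A ⊃ B) ⊃ (A ∧ A)) ∧ A) = min(1, 0.25) = 0.25
  (¬¬A ⊃ (((A ⊃ B) ⊃ (A ∧ A)) ∧ A)): 1 > 0.25, so result = 0.25
Checking all 25 assignments confirms none give a value below 0.25.

0.25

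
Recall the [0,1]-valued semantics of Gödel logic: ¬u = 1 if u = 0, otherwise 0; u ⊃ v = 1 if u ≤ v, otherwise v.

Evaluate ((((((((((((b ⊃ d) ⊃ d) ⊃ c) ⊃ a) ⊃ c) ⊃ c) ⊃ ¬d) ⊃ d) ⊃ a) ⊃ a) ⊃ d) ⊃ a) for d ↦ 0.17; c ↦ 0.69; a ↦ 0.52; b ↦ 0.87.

1.00

(b ⊃ d): 0.87 > 0.17, so result = 0.17
((b ⊃ d) ⊃ d): 0.17 ≤ 0.17, so result = 1
(((b ⊃ d) ⊃ d) ⊃ c): 1 > 0.69, so result = 0.69
((((b ⊃ d) ⊃ d) ⊃ c) ⊃ a): 0.69 > 0.52, so result = 0.52
(((((b ⊃ d) ⊃ d) ⊃ c) ⊃ a) ⊃ c): 0.52 ≤ 0.69, so result = 1
((((((b ⊃ d) ⊃ d) ⊃ c) ⊃ a) ⊃ c) ⊃ c): 1 > 0.69, so result = 0.69
¬d: Gödel ¬ of 0.17 = 0 (operand ≠ 0)
(((((((b ⊃ d) ⊃ d) ⊃ c) ⊃ a) ⊃ c) ⊃ c) ⊃ ¬d): 0.69 > 0, so result = 0
((((((((b ⊃ d) ⊃ d) ⊃ c) ⊃ a) ⊃ c) ⊃ c) ⊃ ¬d) ⊃ d): 0 ≤ 0.17, so result = 1
(((((((((b ⊃ d) ⊃ d) ⊃ c) ⊃ a) ⊃ c) ⊃ c) ⊃ ¬d) ⊃ d) ⊃ a): 1 > 0.52, so result = 0.52
((((((((((b ⊃ d) ⊃ d) ⊃ c) ⊃ a) ⊃ c) ⊃ c) ⊃ ¬d) ⊃ d) ⊃ a) ⊃ a): 0.52 ≤ 0.52, so result = 1
(((((((((((b ⊃ d) ⊃ d) ⊃ c) ⊃ a) ⊃ c) ⊃ c) ⊃ ¬d) ⊃ d) ⊃ a) ⊃ a) ⊃ d): 1 > 0.17, so result = 0.17
((((((((((((b ⊃ d) ⊃ d) ⊃ c) ⊃ a) ⊃ c) ⊃ c) ⊃ ¬d) ⊃ d) ⊃ a) ⊃ a) ⊃ d) ⊃ a): 0.17 ≤ 0.52, so result = 1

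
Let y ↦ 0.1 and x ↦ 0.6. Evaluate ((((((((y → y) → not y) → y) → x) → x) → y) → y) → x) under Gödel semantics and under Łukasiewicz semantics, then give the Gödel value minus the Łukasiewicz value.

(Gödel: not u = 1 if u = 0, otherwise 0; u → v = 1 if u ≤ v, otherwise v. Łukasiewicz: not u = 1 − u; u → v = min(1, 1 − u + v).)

-0.40

Gödel evaluation:
  (y → y): 0.1 ≤ 0.1, so result = 1
  not y: Gödel ¬ of 0.1 = 0 (operand ≠ 0)
  ((y → y) → not y): 1 > 0, so result = 0
  (((y → y) → not y) → y): 0 ≤ 0.1, so result = 1
  ((((y → y) → not y) → y) → x): 1 > 0.6, so result = 0.6
  (((((y → y) → not y) → y) → x) → x): 0.6 ≤ 0.6, so result = 1
  ((((((y → y) → not y) → y) → x) → x) → y): 1 > 0.1, so result = 0.1
  (((((((y → y) → not y) → y) → x) → x) → y) → y): 0.1 ≤ 0.1, so result = 1
  ((((((((y → y) → not y) → y) → x) → x) → y) → y) → x): 1 > 0.6, so result = 0.6
  Gödel value = 0.6
Łukasiewicz evaluation:
  (y → y): min(1, 1 − 0.1 + 0.1) = 1
  not y: Łukasiewicz ¬ gives 1 − 0.1 = 0.9
  ((y → y) → not y): min(1, 1 − 1 + 0.9) = 0.9
  (((y → y) → not y) → y): min(1, 1 − 0.9 + 0.1) = 0.2
  ((((y → y) → not y) → y) → x): min(1, 1 − 0.2 + 0.6) = 1
  (((((y → y) → not y) → y) → x) → x): min(1, 1 − 1 + 0.6) = 0.6
  ((((((y → y) → not y) → y) → x) → x) → y): min(1, 1 − 0.6 + 0.1) = 0.5
  (((((((y → y) → not y) → y) → x) → x) → y) → y): min(1, 1 − 0.5 + 0.1) = 0.6
  ((((((((y → y) → not y) → y) → x) → x) → y) → y) → x): min(1, 1 − 0.6 + 0.6) = 1
  Łukasiewicz value = 1
Difference: 0.6 − 1 = -0.40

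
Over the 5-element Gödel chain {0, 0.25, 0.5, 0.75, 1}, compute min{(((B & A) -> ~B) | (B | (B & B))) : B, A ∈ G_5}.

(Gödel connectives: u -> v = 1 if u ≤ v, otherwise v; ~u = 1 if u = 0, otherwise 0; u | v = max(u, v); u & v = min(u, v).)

The minimum is attained at B = 0.25, A = 0.25:
  (B & A) = min(0.25, 0.25) = 0.25
  ~B: Gödel ¬ of 0.25 = 0 (operand ≠ 0)
  ((B & A) -> ~B): 0.25 > 0, so result = 0
  (B & B) = min(0.25, 0.25) = 0.25
  (B | (B & B)) = max(0.25, 0.25) = 0.25
  (((B & A) -> ~B) | (B | (B & B))) = max(0, 0.25) = 0.25
Checking all 25 assignments confirms none give a value below 0.25.

0.25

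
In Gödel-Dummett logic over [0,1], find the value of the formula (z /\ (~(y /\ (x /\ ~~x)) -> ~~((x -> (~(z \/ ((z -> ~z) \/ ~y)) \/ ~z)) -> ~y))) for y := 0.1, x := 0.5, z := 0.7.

~x: Gödel ¬ of 0.5 = 0 (operand ≠ 0)
~~x: Gödel ¬ of 0 = 1 (operand is 0)
(x /\ ~~x) = min(0.5, 1) = 0.5
(y /\ (x /\ ~~x)) = min(0.1, 0.5) = 0.1
~(y /\ (x /\ ~~x)): Gödel ¬ of 0.1 = 0 (operand ≠ 0)
~z: Gödel ¬ of 0.7 = 0 (operand ≠ 0)
(z -> ~z): 0.7 > 0, so result = 0
~y: Gödel ¬ of 0.1 = 0 (operand ≠ 0)
((z -> ~z) \/ ~y) = max(0, 0) = 0
(z \/ ((z -> ~z) \/ ~y)) = max(0.7, 0) = 0.7
~(z \/ ((z -> ~z) \/ ~y)): Gödel ¬ of 0.7 = 0 (operand ≠ 0)
~z: Gödel ¬ of 0.7 = 0 (operand ≠ 0)
(~(z \/ ((z -> ~z) \/ ~y)) \/ ~z) = max(0, 0) = 0
(x -> (~(z \/ ((z -> ~z) \/ ~y)) \/ ~z)): 0.5 > 0, so result = 0
~y: Gödel ¬ of 0.1 = 0 (operand ≠ 0)
((x -> (~(z \/ ((z -> ~z) \/ ~y)) \/ ~z)) -> ~y): 0 ≤ 0, so result = 1
~((x -> (~(z \/ ((z -> ~z) \/ ~y)) \/ ~z)) -> ~y): Gödel ¬ of 1 = 0 (operand ≠ 0)
~~((x -> (~(z \/ ((z -> ~z) \/ ~y)) \/ ~z)) -> ~y): Gödel ¬ of 0 = 1 (operand is 0)
(~(y /\ (x /\ ~~x)) -> ~~((x -> (~(z \/ ((z -> ~z) \/ ~y)) \/ ~z)) -> ~y)): 0 ≤ 1, so result = 1
(z /\ (~(y /\ (x /\ ~~x)) -> ~~((x -> (~(z \/ ((z -> ~z) \/ ~y)) \/ ~z)) -> ~y))) = min(0.7, 1) = 0.7

0.70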